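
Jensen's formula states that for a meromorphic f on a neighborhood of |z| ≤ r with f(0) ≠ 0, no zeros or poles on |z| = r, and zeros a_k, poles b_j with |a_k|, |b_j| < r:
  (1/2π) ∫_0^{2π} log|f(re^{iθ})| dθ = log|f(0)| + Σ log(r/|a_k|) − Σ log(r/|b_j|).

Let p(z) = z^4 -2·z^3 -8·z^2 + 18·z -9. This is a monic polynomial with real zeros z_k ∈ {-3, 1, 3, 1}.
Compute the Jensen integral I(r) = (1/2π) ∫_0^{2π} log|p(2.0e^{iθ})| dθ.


Zeros: -3, 1, 1, 3; r = 2.0.
Inside |z| < r: 1, 1. Outside (|z| ≥ r): -3, 3.
p(0) = -9, so log|p(0)| = log(9) = 2.1972.
Apply Jensen: I(r) = log|p(0)| + Σ_k log(r/|z_k|), summed over zeros inside |z| < r.
  log(r/|z_k|) for z_k = 1: log(2.0/1) = 0.6931
  log(r/|z_k|) for z_k = 1: log(2.0/1) = 0.6931
  Outside zeros (-3, 3) contribute nothing to the Jensen sum.
Sum over inside zeros: 1.3863.
I(r) = log|p(0)| + (inside sum) = 2.1972 + 1.3863 = 3.5835.
Note: since some zeros are outside |z| ≤ r, the simplified n·log(r) form does NOT apply — only the inside zeros contribute.

I(r) ≈ 3.5835.


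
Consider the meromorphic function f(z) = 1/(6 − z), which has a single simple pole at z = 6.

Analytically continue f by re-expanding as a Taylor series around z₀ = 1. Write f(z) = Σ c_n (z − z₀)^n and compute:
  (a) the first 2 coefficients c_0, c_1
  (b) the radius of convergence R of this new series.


Let w = z − z₀, so z = z₀ + w.
Then 6 − z = 6 − (z₀ + w) = (6 − z₀) − w = 5 − w.
f(z) = 1/(5 − w) = (1/(5)) · 1/(1 − w/(5)) = Σ_{n≥0} w^n / (5)^(n+1).
So c_n = 1/(5)^(n+1):
  c_0 = 1/(5)^1 = 1/5.
  c_1 = 1/(5)^2 = 1/25.
The series is valid for |w/d| < 1, i.e. |z − z₀| < |d|.
Radius of convergence: R = |6 − z₀| = |5| = 5 (distance from z₀ to the singularity z = 6).

c_0 = 1/5, c_1 = 1/25; R = 5.


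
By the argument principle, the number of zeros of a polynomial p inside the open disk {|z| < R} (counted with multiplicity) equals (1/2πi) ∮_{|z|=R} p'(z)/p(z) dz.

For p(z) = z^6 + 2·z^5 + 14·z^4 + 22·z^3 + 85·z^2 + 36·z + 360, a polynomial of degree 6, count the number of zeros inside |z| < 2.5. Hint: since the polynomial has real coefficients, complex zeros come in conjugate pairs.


The zeros of p are: (1 + 2i), (1 - 2i), (-2 + 2i), (-2 - 2i), (0 + 3i), (0 - 3i).
Their magnitudes are: 2.236, 2.236, 2.828, 2.828, 3, 3.
Zeros with |z| < R = 2.5: (1 + 2i), (1 - 2i).
Count = 2.
By the argument principle, (1/2πi) ∮_{|z|=R} p'(z)/p(z) dz equals exactly this count.

Number of zeros inside |z| < 2.5: 2.


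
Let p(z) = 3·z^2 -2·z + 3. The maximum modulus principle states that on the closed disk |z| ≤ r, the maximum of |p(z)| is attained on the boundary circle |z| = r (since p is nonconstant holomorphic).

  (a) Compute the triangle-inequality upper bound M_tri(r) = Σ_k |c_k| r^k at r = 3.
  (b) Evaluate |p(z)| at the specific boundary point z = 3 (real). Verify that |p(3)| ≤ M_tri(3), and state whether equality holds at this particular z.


Coefficients: c_0 = 3, c_1 = -2, c_2 = 3. Radius r = 3.
Part (a). Triangle bound: M_tri(r) = Σ_k |c_k| r^k
  = |3|·3^0 + |-2|·3^1 + |3|·3^2
  = 3 + 6 + 27 = 36.
This bounds M(r) := max_{|z|=r} |p(z)| from above; equality holds iff all terms c_k z^k can be made to align in phase at a single z on |z|=r.
Part (b). At z = 3 (real, on the circle |z| = r):
  p(3) = (3)·3^0 + (-2)·3^1 + (3)·3^2 = 24.
  |p(3)| = 24.
Check: |p(3)| = 24 ≤ 36 = M_tri(3). ✓ Equality does not hold at z = 3 (the coefficients have mixed signs, so the terms do not all align in phase there).

M_tri(3) = 36; |p(3)| = 24; equality at z=3: no.


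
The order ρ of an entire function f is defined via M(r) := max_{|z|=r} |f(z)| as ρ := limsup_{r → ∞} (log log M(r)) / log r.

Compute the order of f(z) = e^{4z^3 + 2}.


|e^{4z^3 + 2}| = e^{Re(4·z^3) + 2} ≤ e^{4|z|^3 + 2} = e^{4r^3 + 2} on |z| = r, so ρ ≤ 3. Choosing z on |z|=r so that 4·z^3 is real positive (always possible by picking arg z appropriately) gives |f(z)| = e^{4r^3 + 2}, matching the bound. The additive constant 2 does not affect log log M(r) ~ 3·log r. Hence ρ = 3.
Therefore ρ = 3.

Order ρ = 3.


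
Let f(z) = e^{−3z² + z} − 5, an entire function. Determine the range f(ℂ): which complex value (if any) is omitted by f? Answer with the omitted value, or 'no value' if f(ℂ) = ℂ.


Little Picard bounds the complement of f(ℂ) to at most one point.
The exponent g(z) = −3z² + z is a nonconstant polynomial, hence surjective onto ℂ. So e^{g(z)} takes every value in {e^w : w ∈ ℂ} = ℂ ∖ {0}. Adding -5 shifts the range to ℂ ∖ {-5}. f omits exactly -5.

Omitted value: -5.


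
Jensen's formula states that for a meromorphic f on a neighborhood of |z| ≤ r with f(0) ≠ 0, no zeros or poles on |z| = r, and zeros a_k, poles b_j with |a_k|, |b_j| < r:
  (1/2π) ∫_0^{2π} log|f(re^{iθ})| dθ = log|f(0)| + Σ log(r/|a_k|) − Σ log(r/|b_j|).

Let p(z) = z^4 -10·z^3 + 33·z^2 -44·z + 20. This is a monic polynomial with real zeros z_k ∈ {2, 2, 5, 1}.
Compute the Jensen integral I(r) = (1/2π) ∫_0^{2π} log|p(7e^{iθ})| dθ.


Zeros: 1, 2, 2, 5; r = 7.
Inside |z| < r: 1, 2, 2, 5. Outside (|z| ≥ r): ∅.
p(0) = 20, so log|p(0)| = log(20) = 2.9957.
Apply Jensen: I(r) = log|p(0)| + Σ_k log(r/|z_k|), summed over zeros inside |z| < r.
  log(r/|z_k|) for z_k = 2: log(7/2) = 1.2528
  log(r/|z_k|) for z_k = 2: log(7/2) = 1.2528
  log(r/|z_k|) for z_k = 5: log(7/5) = 0.3365
  log(r/|z_k|) for z_k = 1: log(7/1) = 1.9459
Sum over inside zeros: 4.7879.
I(r) = log|p(0)| + (inside sum) = 2.9957 + 4.7879 = 7.7836.
Closed form (all zeros inside, monic): I(r) = n·log(r) = 4·log(7) = 7.7836. ✓

I(r) ≈ 7.7836.


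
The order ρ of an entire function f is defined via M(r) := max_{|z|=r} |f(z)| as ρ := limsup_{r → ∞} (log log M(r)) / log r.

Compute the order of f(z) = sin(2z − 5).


sin(w) is a linear combination of e^{iw} and e^{−iw} (or e^w, e^{−w} in the hyperbolic case), so |sin(w)| ≤ e^{|w|}. With w = 2z − 5, |w| ≤ 2|z| + 5 = 2r + 5 on |z| = r, giving M(r) ≤ e^{2r + 5}, so ρ ≤ 1. On a suitable ray (z = it for sin/cos; z = t for sinh/cosh, t real → ∞), |sin(2z − 5)| grows like e^{2|t|}/2, so ρ ≥ 1. Hence ρ = 1.
Therefore ρ = 1.

Order ρ = 1.


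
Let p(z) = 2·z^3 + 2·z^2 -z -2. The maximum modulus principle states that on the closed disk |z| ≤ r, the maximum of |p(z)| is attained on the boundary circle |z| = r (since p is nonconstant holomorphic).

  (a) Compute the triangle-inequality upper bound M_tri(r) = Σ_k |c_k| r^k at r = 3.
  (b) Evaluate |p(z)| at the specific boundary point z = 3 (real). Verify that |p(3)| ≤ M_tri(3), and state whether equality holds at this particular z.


Coefficients: c_0 = -2, c_1 = -1, c_2 = 2, c_3 = 2. Radius r = 3.
Part (a). Triangle bound: M_tri(r) = Σ_k |c_k| r^k
  = |-2|·3^0 + |-1|·3^1 + |2|·3^2 + |2|·3^3
  = 2 + 3 + 18 + 54 = 77.
This bounds M(r) := max_{|z|=r} |p(z)| from above; equality holds iff all terms c_k z^k can be made to align in phase at a single z on |z|=r.
Part (b). At z = 3 (real, on the circle |z| = r):
  p(3) = (-2)·3^0 + (-1)·3^1 + (2)·3^2 + (2)·3^3 = 67.
  |p(3)| = 67.
Check: |p(3)| = 67 ≤ 77 = M_tri(3). ✓ Equality does not hold at z = 3 (the coefficients have mixed signs, so the terms do not all align in phase there).

M_tri(3) = 77; |p(3)| = 67; equality at z=3: no.


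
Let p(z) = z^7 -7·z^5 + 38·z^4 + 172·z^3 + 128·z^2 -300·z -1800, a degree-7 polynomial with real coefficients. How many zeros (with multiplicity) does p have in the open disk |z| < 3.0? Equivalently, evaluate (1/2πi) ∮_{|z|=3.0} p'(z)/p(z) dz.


The zeros of p are: 2, (3 + 3i), (3 - 3i), (-1 + 2i), (-1 - 2i), (-3 + 1i), (-3 - 1i).
Their magnitudes are: 2, 4.243, 4.243, 2.236, 2.236, 3.162, 3.162.
Zeros with |z| < R = 3.0: 2, (-1 + 2i), (-1 - 2i).
Count = 3.
By the argument principle, (1/2πi) ∮_{|z|=R} p'(z)/p(z) dz equals exactly this count.

Number of zeros inside |z| < 3.0: 3.


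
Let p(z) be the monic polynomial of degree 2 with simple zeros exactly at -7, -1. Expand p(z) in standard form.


The polynomial is p(z) = ∏_{α ∈ S} (z − α), where S = {-7, -1}.
Expanding the product yields: p(z) = z^2 + 8·z + 7.
The resulting polynomial has degree 2 and real coefficients as required.

p(z) = z^2 + 8·z + 7.


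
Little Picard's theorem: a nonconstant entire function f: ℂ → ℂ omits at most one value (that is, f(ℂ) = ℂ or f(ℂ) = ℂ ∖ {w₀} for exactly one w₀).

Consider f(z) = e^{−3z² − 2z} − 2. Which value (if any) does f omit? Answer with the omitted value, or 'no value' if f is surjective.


Little Picard bounds the complement of f(ℂ) to at most one point.
The exponent g(z) = −3z² − 2z is a nonconstant polynomial, hence surjective onto ℂ. So e^{g(z)} takes every value in {e^w : w ∈ ℂ} = ℂ ∖ {0}. Adding -2 shifts the range to ℂ ∖ {-2}. f omits exactly -2.

Omitted value: -2.


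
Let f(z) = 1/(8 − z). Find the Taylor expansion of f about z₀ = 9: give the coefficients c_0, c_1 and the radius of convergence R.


Let w = z − z₀, so z = z₀ + w.
Then 8 − z = 8 − (z₀ + w) = (8 − z₀) − w = -1 − w.
f(z) = 1/(-1 − w) = (1/(-1)) · 1/(1 − w/(-1)) = Σ_{n≥0} w^n / (-1)^(n+1).
So c_n = 1/(-1)^(n+1):
  c_0 = 1/(-1)^1 = -1.
  c_1 = 1/(-1)^2 = 1.
The series is valid for |w/d| < 1, i.e. |z − z₀| < |d|.
Radius of convergence: R = |8 − z₀| = |-1| = 1 (distance from z₀ to the singularity z = 8).

c_0 = -1, c_1 = 1; R = 1.


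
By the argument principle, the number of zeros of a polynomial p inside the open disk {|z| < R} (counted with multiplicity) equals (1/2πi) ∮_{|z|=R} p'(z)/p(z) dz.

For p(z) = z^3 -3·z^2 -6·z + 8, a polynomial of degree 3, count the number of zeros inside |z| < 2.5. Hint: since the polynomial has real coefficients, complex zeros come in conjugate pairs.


The zeros of p are: 4, 1, -2.
Their magnitudes are: 4, 1, 2.
Zeros with |z| < R = 2.5: 1, -2.
Count = 2.
By the argument principle, (1/2πi) ∮_{|z|=R} p'(z)/p(z) dz equals exactly this count.

Number of zeros inside |z| < 2.5: 2.


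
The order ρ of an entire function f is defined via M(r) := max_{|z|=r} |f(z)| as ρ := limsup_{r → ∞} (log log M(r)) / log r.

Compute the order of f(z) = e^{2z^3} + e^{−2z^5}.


Each summand is entire of order 3 and 5 respectively (as in the single-exponential case). The order of a sum is at most the max of the orders, so ρ ≤ 5. For the lower bound: on |z|=r choose arg z so that -2z^5 is real positive; then |e^{-2z^5}| = e^{2r^5} while |e^{2z^3}| ≤ e^{2r^3} = o(e^{2r^5}). So |f| ≥ e^{2r^5}(1 − o(1)) and ρ ≥ 5. Hence ρ = max(3, 5) = 5.
Therefore ρ = 5.

Order ρ = 5.


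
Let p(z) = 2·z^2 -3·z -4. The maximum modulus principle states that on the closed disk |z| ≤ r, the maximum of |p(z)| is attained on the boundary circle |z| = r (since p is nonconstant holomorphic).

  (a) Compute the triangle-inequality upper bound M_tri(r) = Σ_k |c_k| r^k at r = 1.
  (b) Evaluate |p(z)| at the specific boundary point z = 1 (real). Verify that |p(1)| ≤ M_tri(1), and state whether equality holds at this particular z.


Coefficients: c_0 = -4, c_1 = -3, c_2 = 2. Radius r = 1.
Part (a). Triangle bound: M_tri(r) = Σ_k |c_k| r^k
  = |-4|·1^0 + |-3|·1^1 + |2|·1^2
  = 4 + 3 + 2 = 9.
This bounds M(r) := max_{|z|=r} |p(z)| from above; equality holds iff all terms c_k z^k can be made to align in phase at a single z on |z|=r.
Part (b). At z = 1 (real, on the circle |z| = r):
  p(1) = (-4)·1^0 + (-3)·1^1 + (2)·1^2 = -5.
  |p(1)| = 5.
Check: |p(1)| = 5 ≤ 9 = M_tri(1). ✓ Equality does not hold at z = 1 (the coefficients have mixed signs, so the terms do not all align in phase there).

M_tri(1) = 9; |p(1)| = 5; equality at z=1: no.


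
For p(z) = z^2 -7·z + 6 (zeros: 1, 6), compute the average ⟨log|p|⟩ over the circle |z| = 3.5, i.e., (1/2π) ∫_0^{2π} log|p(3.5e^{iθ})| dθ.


Zeros: 1, 6; r = 3.5.
Inside |z| < r: 1. Outside (|z| ≥ r): 6.
p(0) = 6, so log|p(0)| = log(6) = 1.7918.
Apply Jensen: I(r) = log|p(0)| + Σ_k log(r/|z_k|), summed over zeros inside |z| < r.
  log(r/|z_k|) for z_k = 1: log(3.5/1) = 1.2528
  Outside zeros (6) contribute nothing to the Jensen sum.
Sum over inside zeros: 1.2528.
I(r) = log|p(0)| + (inside sum) = 1.7918 + 1.2528 = 3.0445.
Note: since some zeros are outside |z| ≤ r, the simplified n·log(r) form does NOT apply — only the inside zeros contribute.

I(r) ≈ 3.0445.


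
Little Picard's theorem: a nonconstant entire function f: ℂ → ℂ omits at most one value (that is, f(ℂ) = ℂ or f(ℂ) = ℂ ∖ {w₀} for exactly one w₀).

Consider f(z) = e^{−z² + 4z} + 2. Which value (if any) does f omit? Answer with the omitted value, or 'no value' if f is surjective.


Little Picard bounds the complement of f(ℂ) to at most one point.
The exponent g(z) = −z² + 4z is a nonconstant polynomial, hence surjective onto ℂ. So e^{g(z)} takes every value in {e^w : w ∈ ℂ} = ℂ ∖ {0}. Adding 2 shifts the range to ℂ ∖ {2}. f omits exactly 2.

Omitted value: 2.


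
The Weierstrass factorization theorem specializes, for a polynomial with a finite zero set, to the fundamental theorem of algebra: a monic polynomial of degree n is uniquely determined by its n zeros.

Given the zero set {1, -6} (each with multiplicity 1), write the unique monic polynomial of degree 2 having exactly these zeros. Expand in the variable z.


The polynomial is p(z) = ∏_{α ∈ S} (z − α), where S = {1, -6}.
Expanding the product yields: p(z) = z^2 + 5·z -6.
The resulting polynomial has degree 2 and real coefficients as required.

p(z) = z^2 + 5·z -6.


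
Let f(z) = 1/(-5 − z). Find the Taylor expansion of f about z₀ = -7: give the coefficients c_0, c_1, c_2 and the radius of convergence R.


Let w = z − z₀, so z = z₀ + w.
Then -5 − z = -5 − (z₀ + w) = (-5 − z₀) − w = 2 − w.
f(z) = 1/(2 − w) = (1/(2)) · 1/(1 − w/(2)) = Σ_{n≥0} w^n / (2)^(n+1).
So c_n = 1/(2)^(n+1):
  c_0 = 1/(2)^1 = 1/2.
  c_1 = 1/(2)^2 = 1/4.
  c_2 = 1/(2)^3 = 1/8.
The series is valid for |w/d| < 1, i.e. |z − z₀| < |d|.
Radius of convergence: R = |-5 − z₀| = |2| = 2 (distance from z₀ to the singularity z = -5).

c_0 = 1/2, c_1 = 1/4, c_2 = 1/8; R = 2.


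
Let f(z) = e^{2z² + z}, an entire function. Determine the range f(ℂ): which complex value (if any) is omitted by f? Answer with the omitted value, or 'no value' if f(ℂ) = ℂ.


Little Picard bounds the complement of f(ℂ) to at most one point.
The exponent g(z) = 2z² + z is a nonconstant polynomial, hence surjective onto ℂ. So e^{g(z)} takes every value in {e^w : w ∈ ℂ} = ℂ ∖ {0}. Adding 0 shifts the range to ℂ ∖ {0}. f omits exactly 0.

Omitted value: 0.


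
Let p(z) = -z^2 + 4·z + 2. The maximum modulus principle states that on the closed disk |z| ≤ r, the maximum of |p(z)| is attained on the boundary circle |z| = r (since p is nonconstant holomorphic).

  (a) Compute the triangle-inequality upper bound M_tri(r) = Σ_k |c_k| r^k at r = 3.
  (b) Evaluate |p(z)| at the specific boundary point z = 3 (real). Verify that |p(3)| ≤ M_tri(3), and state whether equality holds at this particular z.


Coefficients: c_0 = 2, c_1 = 4, c_2 = -1. Radius r = 3.
Part (a). Triangle bound: M_tri(r) = Σ_k |c_k| r^k
  = |2|·3^0 + |4|·3^1 + |-1|·3^2
  = 2 + 12 + 9 = 23.
This bounds M(r) := max_{|z|=r} |p(z)| from above; equality holds iff all terms c_k z^k can be made to align in phase at a single z on |z|=r.
Part (b). At z = 3 (real, on the circle |z| = r):
  p(3) = (2)·3^0 + (4)·3^1 + (-1)·3^2 = 5.
  |p(3)| = 5.
Check: |p(3)| = 5 ≤ 23 = M_tri(3). ✓ Equality does not hold at z = 3 (the coefficients have mixed signs, so the terms do not all align in phase there).

M_tri(3) = 23; |p(3)| = 5; equality at z=3: no.


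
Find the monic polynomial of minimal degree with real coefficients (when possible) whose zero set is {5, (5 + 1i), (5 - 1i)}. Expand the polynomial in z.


The polynomial is p(z) = ∏_{α ∈ S} (z − α), where S = {5, (5 + 1i), (5 - 1i)}.
Expanding the product yields: p(z) = z^3 -15·z^2 + 76·z -130.
Note conjugate pairs combine to real quadratics: (z − (5+1i))(z − (5−1i)) = z² − 10z + 26.
The resulting polynomial has degree 3 and real coefficients as required.

p(z) = z^3 -15·z^2 + 76·z -130.


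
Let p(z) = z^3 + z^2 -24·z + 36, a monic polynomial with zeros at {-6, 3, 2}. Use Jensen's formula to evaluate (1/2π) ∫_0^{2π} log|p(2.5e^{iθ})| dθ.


Zeros: -6, 2, 3; r = 2.5.
Inside |z| < r: 2. Outside (|z| ≥ r): -6, 3.
p(0) = 36, so log|p(0)| = log(36) = 3.5835.
Apply Jensen: I(r) = log|p(0)| + Σ_k log(r/|z_k|), summed over zeros inside |z| < r.
  log(r/|z_k|) for z_k = 2: log(2.5/2) = 0.2231
  Outside zeros (-6, 3) contribute nothing to the Jensen sum.
Sum over inside zeros: 0.2231.
I(r) = log|p(0)| + (inside sum) = 3.5835 + 0.2231 = 3.8067.
Note: since some zeros are outside |z| ≤ r, the simplified n·log(r) form does NOT apply — only the inside zeros contribute.

I(r) ≈ 3.8067.


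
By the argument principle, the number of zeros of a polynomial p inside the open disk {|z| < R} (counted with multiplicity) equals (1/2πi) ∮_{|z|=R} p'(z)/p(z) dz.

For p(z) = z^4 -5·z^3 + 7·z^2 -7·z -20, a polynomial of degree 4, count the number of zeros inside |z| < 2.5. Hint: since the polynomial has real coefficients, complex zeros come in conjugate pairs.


The zeros of p are: 4, -1, (1 + 2i), (1 - 2i).
Their magnitudes are: 4, 1, 2.236, 2.236.
Zeros with |z| < R = 2.5: -1, (1 + 2i), (1 - 2i).
Count = 3.
By the argument principle, (1/2πi) ∮_{|z|=R} p'(z)/p(z) dz equals exactly this count.

Number of zeros inside |z| < 2.5: 3.


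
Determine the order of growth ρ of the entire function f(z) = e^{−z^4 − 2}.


|e^{−z^4 − 2}| = e^{Re(-1·z^4) + -2} ≤ e^{1|z|^4 + -2} = e^{1r^4 + -2} on |z| = r, so ρ ≤ 4. Choosing z on |z|=r so that -1·z^4 is real positive (always possible by picking arg z appropriately) gives |f(z)| = e^{1r^4 + -2}, matching the bound. The additive constant -2 does not affect log log M(r) ~ 4·log r. Hence ρ = 4.
Therefore ρ = 4.

Order ρ = 4.


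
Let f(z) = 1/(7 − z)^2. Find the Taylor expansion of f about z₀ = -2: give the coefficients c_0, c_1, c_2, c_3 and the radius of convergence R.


Let w = z − z₀, so z = z₀ + w.
Then 7 − z = 7 − (z₀ + w) = (7 − z₀) − w = 9 − w.
f(z) = 1/(9 − w)^2 = (1/(9)^2) · (1 − w/(9))^{−2}.
By the binomial series (1−u)^{−2} = Σ_{n≥0} C(n+1, 1) u^n for |u|<1, with u = w/(9):
  c_n = C(n+1, 1) / (9)^(n+2).
  c_0 = 1/(9)^2 = 1/81.
  c_1 = 2/(9)^3 = 2/729.
  c_2 = 3/(9)^4 = 1/2187.
  c_3 = 4/(9)^5 = 4/59049.
The series is valid for |w/d| < 1, i.e. |z − z₀| < |d|.
Radius of convergence: R = |7 − z₀| = |9| = 9 (distance from z₀ to the singularity z = 7).

c_0 = 1/81, c_1 = 2/729, c_2 = 1/2187, c_3 = 4/59049; R = 9.


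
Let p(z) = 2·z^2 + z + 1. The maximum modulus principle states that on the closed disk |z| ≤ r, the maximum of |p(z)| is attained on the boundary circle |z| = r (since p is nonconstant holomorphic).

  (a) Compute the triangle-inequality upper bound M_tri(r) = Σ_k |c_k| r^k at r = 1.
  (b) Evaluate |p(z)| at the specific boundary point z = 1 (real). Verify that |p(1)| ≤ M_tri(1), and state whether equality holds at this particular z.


Coefficients: c_0 = 1, c_1 = 1, c_2 = 2. Radius r = 1.
Part (a). Triangle bound: M_tri(r) = Σ_k |c_k| r^k
  = |1|·1^0 + |1|·1^1 + |2|·1^2
  = 1 + 1 + 2 = 4.
This bounds M(r) := max_{|z|=r} |p(z)| from above; equality holds iff all terms c_k z^k can be made to align in phase at a single z on |z|=r.
Part (b). At z = 1 (real, on the circle |z| = r):
  p(1) = (1)·1^0 + (1)·1^1 + (2)·1^2 = 4.
  |p(1)| = 4.
Since all nonzero coefficients share the same sign, |p(1)| = 4 = M_tri(1); the triangle bound is attained at z = 1, so in fact M(r) = 4.

M_tri(1) = 4; |p(1)| = 4; equality at z=1: yes.


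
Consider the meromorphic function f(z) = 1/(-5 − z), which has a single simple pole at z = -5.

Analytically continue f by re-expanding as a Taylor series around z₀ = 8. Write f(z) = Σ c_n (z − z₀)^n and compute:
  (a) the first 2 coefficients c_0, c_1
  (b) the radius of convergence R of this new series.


Let w = z − z₀, so z = z₀ + w.
Then -5 − z = -5 − (z₀ + w) = (-5 − z₀) − w = -13 − w.
f(z) = 1/(-13 − w) = (1/(-13)) · 1/(1 − w/(-13)) = Σ_{n≥0} w^n / (-13)^(n+1).
So c_n = 1/(-13)^(n+1):
  c_0 = 1/(-13)^1 = -1/13.
  c_1 = 1/(-13)^2 = 1/169.
The series is valid for |w/d| < 1, i.e. |z − z₀| < |d|.
Radius of convergence: R = |-5 − z₀| = |-13| = 13 (distance from z₀ to the singularity z = -5).

c_0 = -1/13, c_1 = 1/169; R = 13.


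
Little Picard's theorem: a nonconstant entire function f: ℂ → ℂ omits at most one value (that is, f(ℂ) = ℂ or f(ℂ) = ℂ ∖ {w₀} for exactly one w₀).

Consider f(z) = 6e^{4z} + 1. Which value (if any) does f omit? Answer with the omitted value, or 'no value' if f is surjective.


Little Picard bounds the complement of f(ℂ) to at most one point.
e^{4z} is never zero on ℂ, so 6·e^{4z} takes every value in ℂ ∖ {0}. Adding 1 shifts the range to ℂ ∖ {1}. Thus f omits exactly the value 1.

Omitted value: 1.


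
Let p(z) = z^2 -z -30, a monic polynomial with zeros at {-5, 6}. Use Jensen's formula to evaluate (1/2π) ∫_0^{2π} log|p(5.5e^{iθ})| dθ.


Zeros: -5, 6; r = 5.5.
Inside |z| < r: -5. Outside (|z| ≥ r): 6.
p(0) = -30, so log|p(0)| = log(30) = 3.4012.
Apply Jensen: I(r) = log|p(0)| + Σ_k log(r/|z_k|), summed over zeros inside |z| < r.
  log(r/|z_k|) for z_k = -5: log(5.5/5) = 0.0953
  Outside zeros (6) contribute nothing to the Jensen sum.
Sum over inside zeros: 0.0953.
I(r) = log|p(0)| + (inside sum) = 3.4012 + 0.0953 = 3.4965.
Note: since some zeros are outside |z| ≤ r, the simplified n·log(r) form does NOT apply — only the inside zeros contribute.

I(r) ≈ 3.4965.


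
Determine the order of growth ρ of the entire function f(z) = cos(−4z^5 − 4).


Write cos(w) = (e^{iw} ± e^{−iw})/(2 or 2i), so |cos(w)| ≤ e^{|w|}. With w = −4z^5 − 4, |w| ≤ 4r^5 + 4 on |z|=r, giving M(r) ≤ e^{4r^5 + 4} and ρ ≤ 5. For the lower bound, choose z on |z|=r with -4z^5 purely imaginary of modulus 4r^5; then |cos(−4z^5 − 4)| grows like e^{4r^5}/2, so ρ ≥ 5. Hence ρ = 5.
Therefore ρ = 5.

Order ρ = 5.


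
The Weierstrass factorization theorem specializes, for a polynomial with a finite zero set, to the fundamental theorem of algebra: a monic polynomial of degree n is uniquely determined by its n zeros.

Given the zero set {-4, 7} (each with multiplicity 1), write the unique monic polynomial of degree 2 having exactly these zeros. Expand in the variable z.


The polynomial is p(z) = ∏_{α ∈ S} (z − α), where S = {-4, 7}.
Expanding the product yields: p(z) = z^2 -3·z -28.
The resulting polynomial has degree 2 and real coefficients as required.

p(z) = z^2 -3·z -28.


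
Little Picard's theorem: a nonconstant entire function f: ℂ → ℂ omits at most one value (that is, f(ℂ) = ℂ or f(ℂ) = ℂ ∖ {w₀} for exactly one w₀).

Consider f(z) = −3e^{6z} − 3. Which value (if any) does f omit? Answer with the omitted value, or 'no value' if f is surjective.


Little Picard bounds the complement of f(ℂ) to at most one point.
e^{6z} is never zero on ℂ, so -3·e^{6z} takes every value in ℂ ∖ {0}. Adding -3 shifts the range to ℂ ∖ {-3}. Thus f omits exactly the value -3.

Omitted value: -3.


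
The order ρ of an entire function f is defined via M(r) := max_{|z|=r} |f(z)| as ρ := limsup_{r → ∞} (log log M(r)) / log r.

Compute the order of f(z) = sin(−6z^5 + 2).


Write sin(w) = (e^{iw} ± e^{−iw})/(2 or 2i), so |sin(w)| ≤ e^{|w|}. With w = −6z^5 + 2, |w| ≤ 6r^5 + 2 on |z|=r, giving M(r) ≤ e^{6r^5 + 2} and ρ ≤ 5. For the lower bound, choose z on |z|=r with -6z^5 purely imaginary of modulus 6r^5; then |sin(−6z^5 + 2)| grows like e^{6r^5}/2, so ρ ≥ 5. Hence ρ = 5.
Therefore ρ = 5.

Order ρ = 5.


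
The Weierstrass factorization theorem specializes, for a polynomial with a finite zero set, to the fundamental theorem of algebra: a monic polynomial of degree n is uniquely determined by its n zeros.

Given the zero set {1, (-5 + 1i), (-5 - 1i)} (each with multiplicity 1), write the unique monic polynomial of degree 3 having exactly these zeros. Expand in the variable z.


The polynomial is p(z) = ∏_{α ∈ S} (z − α), where S = {1, (-5 + 1i), (-5 - 1i)}.
Expanding the product yields: p(z) = z^3 + 9·z^2 + 16·z -26.
Note conjugate pairs combine to real quadratics: (z − (-5+1i))(z − (-5−1i)) = z² + 10z + 26.
The resulting polynomial has degree 3 and real coefficients as required.

p(z) = z^3 + 9·z^2 + 16·z -26.


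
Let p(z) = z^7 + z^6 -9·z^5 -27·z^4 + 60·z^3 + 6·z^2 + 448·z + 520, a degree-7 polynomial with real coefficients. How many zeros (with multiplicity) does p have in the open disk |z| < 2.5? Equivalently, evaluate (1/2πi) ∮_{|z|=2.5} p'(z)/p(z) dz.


The zeros of p are: (0 + 2i), (0 - 2i), (-3 + 2i), (-3 - 2i), -1, (3 + 1i), (3 - 1i).
Their magnitudes are: 2, 2, 3.606, 3.606, 1, 3.162, 3.162.
Zeros with |z| < R = 2.5: (0 + 2i), (0 - 2i), -1.
Count = 3.
By the argument principle, (1/2πi) ∮_{|z|=R} p'(z)/p(z) dz equals exactly this count.

Number of zeros inside |z| < 2.5: 3.


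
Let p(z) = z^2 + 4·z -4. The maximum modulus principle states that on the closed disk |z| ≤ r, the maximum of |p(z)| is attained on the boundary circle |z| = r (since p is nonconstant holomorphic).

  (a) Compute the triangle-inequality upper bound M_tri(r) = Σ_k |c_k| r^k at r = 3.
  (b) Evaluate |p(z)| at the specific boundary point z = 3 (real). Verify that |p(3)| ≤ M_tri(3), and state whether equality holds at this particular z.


Coefficients: c_0 = -4, c_1 = 4, c_2 = 1. Radius r = 3.
Part (a). Triangle bound: M_tri(r) = Σ_k |c_k| r^k
  = |-4|·3^0 + |4|·3^1 + |1|·3^2
  = 4 + 12 + 9 = 25.
This bounds M(r) := max_{|z|=r} |p(z)| from above; equality holds iff all terms c_k z^k can be made to align in phase at a single z on |z|=r.
Part (b). At z = 3 (real, on the circle |z| = r):
  p(3) = (-4)·3^0 + (4)·3^1 + (1)·3^2 = 17.
  |p(3)| = 17.
Check: |p(3)| = 17 ≤ 25 = M_tri(3). ✓ Equality does not hold at z = 3 (the coefficients have mixed signs, so the terms do not all align in phase there).

M_tri(3) = 25; |p(3)| = 17; equality at z=3: no.


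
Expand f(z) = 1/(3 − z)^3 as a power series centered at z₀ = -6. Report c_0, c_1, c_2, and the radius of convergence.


Let w = z − z₀, so z = z₀ + w.
Then 3 − z = 3 − (z₀ + w) = (3 − z₀) − w = 9 − w.
f(z) = 1/(9 − w)^3 = (1/(9)^3) · (1 − w/(9))^{−3}.
By the binomial series (1−u)^{−3} = Σ_{n≥0} C(n+2, 2) u^n for |u|<1, with u = w/(9):
  c_n = C(n+2, 2) / (9)^(n+3).
  c_0 = 1/(9)^3 = 1/729.
  c_1 = 3/(9)^4 = 1/2187.
  c_2 = 6/(9)^5 = 2/19683.
The series is valid for |w/d| < 1, i.e. |z − z₀| < |d|.
Radius of convergence: R = |3 − z₀| = |9| = 9 (distance from z₀ to the singularity z = 3).

c_0 = 1/729, c_1 = 1/2187, c_2 = 2/19683; R = 9.


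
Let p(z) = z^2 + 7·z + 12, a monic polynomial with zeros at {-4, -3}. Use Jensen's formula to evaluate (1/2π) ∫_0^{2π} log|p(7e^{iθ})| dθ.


Zeros: -4, -3; r = 7.
Inside |z| < r: -4, -3. Outside (|z| ≥ r): ∅.
p(0) = 12, so log|p(0)| = log(12) = 2.4849.
Apply Jensen: I(r) = log|p(0)| + Σ_k log(r/|z_k|), summed over zeros inside |z| < r.
  log(r/|z_k|) for z_k = -4: log(7/4) = 0.5596
  log(r/|z_k|) for z_k = -3: log(7/3) = 0.8473
Sum over inside zeros: 1.4069.
I(r) = log|p(0)| + (inside sum) = 2.4849 + 1.4069 = 3.8918.
Closed form (all zeros inside, monic): I(r) = n·log(r) = 2·log(7) = 3.8918. ✓

I(r) ≈ 3.8918.


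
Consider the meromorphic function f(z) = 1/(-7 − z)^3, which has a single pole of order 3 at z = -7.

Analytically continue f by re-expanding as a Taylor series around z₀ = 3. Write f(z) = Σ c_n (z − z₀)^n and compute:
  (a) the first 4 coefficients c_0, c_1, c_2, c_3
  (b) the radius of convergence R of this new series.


Let w = z − z₀, so z = z₀ + w.
Then -7 − z = -7 − (z₀ + w) = (-7 − z₀) − w = -10 − w.
f(z) = 1/(-10 − w)^3 = (1/(-10)^3) · (1 − w/(-10))^{−3}.
By the binomial series (1−u)^{−3} = Σ_{n≥0} C(n+2, 2) u^n for |u|<1, with u = w/(-10):
  c_n = C(n+2, 2) / (-10)^(n+3).
  c_0 = 1/(-10)^3 = -1/1000.
  c_1 = 3/(-10)^4 = 3/10000.
  c_2 = 6/(-10)^5 = -3/50000.
  c_3 = 10/(-10)^6 = 1/100000.
The series is valid for |w/d| < 1, i.e. |z − z₀| < |d|.
Radius of convergence: R = |-7 − z₀| = |-10| = 10 (distance from z₀ to the singularity z = -7).

c_0 = -1/1000, c_1 = 3/10000, c_2 = -3/50000, c_3 = 1/100000; R = 10.


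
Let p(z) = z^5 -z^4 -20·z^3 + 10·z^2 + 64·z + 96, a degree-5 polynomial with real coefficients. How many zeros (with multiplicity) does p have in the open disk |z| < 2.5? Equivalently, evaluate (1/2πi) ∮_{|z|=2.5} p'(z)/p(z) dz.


The zeros of p are: 3, 4, (-1 + 1i), (-1 - 1i), -4.
Their magnitudes are: 3, 4, 1.414, 1.414, 4.
Zeros with |z| < R = 2.5: (-1 + 1i), (-1 - 1i).
Count = 2.
By the argument principle, (1/2πi) ∮_{|z|=R} p'(z)/p(z) dz equals exactly this count.

Number of zeros inside |z| < 2.5: 2.


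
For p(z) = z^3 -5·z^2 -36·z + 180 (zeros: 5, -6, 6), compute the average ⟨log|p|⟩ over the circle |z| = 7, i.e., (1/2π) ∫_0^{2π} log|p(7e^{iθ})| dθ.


Zeros: -6, 5, 6; r = 7.
Inside |z| < r: -6, 5, 6. Outside (|z| ≥ r): ∅.
p(0) = 180, so log|p(0)| = log(180) = 5.1930.
Apply Jensen: I(r) = log|p(0)| + Σ_k log(r/|z_k|), summed over zeros inside |z| < r.
  log(r/|z_k|) for z_k = 5: log(7/5) = 0.3365
  log(r/|z_k|) for z_k = -6: log(7/6) = 0.1542
  log(r/|z_k|) for z_k = 6: log(7/6) = 0.1542
Sum over inside zeros: 0.6448.
I(r) = log|p(0)| + (inside sum) = 5.1930 + 0.6448 = 5.8377.
Closed form (all zeros inside, monic): I(r) = n·log(r) = 3·log(7) = 5.8377. ✓

I(r) ≈ 5.8377.


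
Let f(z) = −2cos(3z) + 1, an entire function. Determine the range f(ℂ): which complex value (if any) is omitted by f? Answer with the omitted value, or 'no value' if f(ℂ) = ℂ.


Little Picard bounds the complement of f(ℂ) to at most one point.
cos is entire and surjective onto ℂ: for every w ∈ ℂ, cos(ζ) = w has a solution ζ ∈ ℂ (e.g., via the complex inverse arccos). With ζ = 3z this gives z = ζ/(3). Then -2·cos(3z) takes every value in -2·ℂ = ℂ, and adding 1 is a bijection of ℂ. So f is surjective and omits no value. (Note: only on the real line is cos bounded by [−1, 1].)

Omitted value: no value.


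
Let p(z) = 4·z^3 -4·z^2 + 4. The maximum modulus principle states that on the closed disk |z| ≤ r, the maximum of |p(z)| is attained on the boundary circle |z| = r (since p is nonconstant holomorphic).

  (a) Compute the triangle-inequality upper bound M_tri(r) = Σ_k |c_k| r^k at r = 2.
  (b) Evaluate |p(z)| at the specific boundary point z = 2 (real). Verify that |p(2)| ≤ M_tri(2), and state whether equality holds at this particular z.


Coefficients: c_0 = 4, c_1 = 0, c_2 = -4, c_3 = 4. Radius r = 2.
Part (a). Triangle bound: M_tri(r) = Σ_k |c_k| r^k
  = |4|·2^0 + |0|·2^1 + |-4|·2^2 + |4|·2^3
  = 4 + 0 + 16 + 32 = 52.
This bounds M(r) := max_{|z|=r} |p(z)| from above; equality holds iff all terms c_k z^k can be made to align in phase at a single z on |z|=r.
Part (b). At z = 2 (real, on the circle |z| = r):
  p(2) = (4)·2^0 + (0)·2^1 + (-4)·2^2 + (4)·2^3 = 20.
  |p(2)| = 20.
Check: |p(2)| = 20 ≤ 52 = M_tri(2). ✓ Equality does not hold at z = 2 (the coefficients have mixed signs, so the terms do not all align in phase there).

M_tri(2) = 52; |p(2)| = 20; equality at z=2: no.


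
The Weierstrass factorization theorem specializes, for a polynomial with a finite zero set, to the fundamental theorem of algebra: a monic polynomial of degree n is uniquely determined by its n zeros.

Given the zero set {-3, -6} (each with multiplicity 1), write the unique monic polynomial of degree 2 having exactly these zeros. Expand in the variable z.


The polynomial is p(z) = ∏_{α ∈ S} (z − α), where S = {-3, -6}.
Expanding the product yields: p(z) = z^2 + 9·z + 18.
The resulting polynomial has degree 2 and real coefficients as required.

p(z) = z^2 + 9·z + 18.


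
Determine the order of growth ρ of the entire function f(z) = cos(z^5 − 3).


Write cos(w) = (e^{iw} ± e^{−iw})/(2 or 2i), so |cos(w)| ≤ e^{|w|}. With w = z^5 − 3, |w| ≤ 1r^5 + 3 on |z|=r, giving M(r) ≤ e^{1r^5 + 3} and ρ ≤ 5. For the lower bound, choose z on |z|=r with 1z^5 purely imaginary of modulus 1r^5; then |cos(z^5 − 3)| grows like e^{1r^5}/2, so ρ ≥ 5. Hence ρ = 5.
Therefore ρ = 5.

Order ρ = 5.


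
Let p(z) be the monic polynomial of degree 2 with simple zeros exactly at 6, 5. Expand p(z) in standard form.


The polynomial is p(z) = ∏_{α ∈ S} (z − α), where S = {6, 5}.
Expanding the product yields: p(z) = z^2 -11·z + 30.
The resulting polynomial has degree 2 and real coefficients as required.

p(z) = z^2 -11·z + 30.


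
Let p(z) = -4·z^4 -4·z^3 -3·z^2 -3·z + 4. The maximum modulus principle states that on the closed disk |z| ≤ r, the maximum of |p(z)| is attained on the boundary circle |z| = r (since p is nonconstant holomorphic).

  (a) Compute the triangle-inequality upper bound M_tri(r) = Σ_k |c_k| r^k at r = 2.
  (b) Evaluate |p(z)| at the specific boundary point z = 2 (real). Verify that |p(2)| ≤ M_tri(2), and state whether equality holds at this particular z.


Coefficients: c_0 = 4, c_1 = -3, c_2 = -3, c_3 = -4, c_4 = -4. Radius r = 2.
Part (a). Triangle bound: M_tri(r) = Σ_k |c_k| r^k
  = |4|·2^0 + |-3|·2^1 + |-3|·2^2 + |-4|·2^3 + |-4|·2^4
  = 4 + 6 + 12 + 32 + 64 = 118.
This bounds M(r) := max_{|z|=r} |p(z)| from above; equality holds iff all terms c_k z^k can be made to align in phase at a single z on |z|=r.
Part (b). At z = 2 (real, on the circle |z| = r):
  p(2) = (4)·2^0 + (-3)·2^1 + (-3)·2^2 + (-4)·2^3 + (-4)·2^4 = -110.
  |p(2)| = 110.
Check: |p(2)| = 110 ≤ 118 = M_tri(2). ✓ Equality does not hold at z = 2 (the coefficients have mixed signs, so the terms do not all align in phase there).

M_tri(2) = 118; |p(2)| = 110; equality at z=2: no.


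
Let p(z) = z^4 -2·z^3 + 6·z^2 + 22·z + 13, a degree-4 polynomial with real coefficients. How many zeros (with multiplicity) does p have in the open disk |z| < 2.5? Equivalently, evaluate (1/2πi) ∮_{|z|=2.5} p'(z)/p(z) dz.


The zeros of p are: -1, (2 + 3i), (2 - 3i), -1.
Their magnitudes are: 1, 3.606, 3.606, 1.
Zeros with |z| < R = 2.5: -1, -1.
Count = 2.
By the argument principle, (1/2πi) ∮_{|z|=R} p'(z)/p(z) dz equals exactly this count.

Number of zeros inside |z| < 2.5: 2.


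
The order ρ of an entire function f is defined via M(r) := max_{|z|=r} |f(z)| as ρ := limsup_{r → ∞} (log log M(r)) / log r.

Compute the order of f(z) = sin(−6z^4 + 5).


Write sin(w) = (e^{iw} ± e^{−iw})/(2 or 2i), so |sin(w)| ≤ e^{|w|}. With w = −6z^4 + 5, |w| ≤ 6r^4 + 5 on |z|=r, giving M(r) ≤ e^{6r^4 + 5} and ρ ≤ 4. For the lower bound, choose z on |z|=r with -6z^4 purely imaginary of modulus 6r^4; then |sin(−6z^4 + 5)| grows like e^{6r^4}/2, so ρ ≥ 4. Hence ρ = 4.
Therefore ρ = 4.

Order ρ = 4.


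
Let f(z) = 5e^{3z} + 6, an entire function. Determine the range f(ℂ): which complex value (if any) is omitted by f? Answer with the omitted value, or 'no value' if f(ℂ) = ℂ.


Little Picard bounds the complement of f(ℂ) to at most one point.
e^{3z} is never zero on ℂ, so 5·e^{3z} takes every value in ℂ ∖ {0}. Adding 6 shifts the range to ℂ ∖ {6}. Thus f omits exactly the value 6.

Omitted value: 6.


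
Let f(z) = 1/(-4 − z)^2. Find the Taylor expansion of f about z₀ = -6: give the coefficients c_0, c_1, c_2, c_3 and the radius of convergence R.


Let w = z − z₀, so z = z₀ + w.
Then -4 − z = -4 − (z₀ + w) = (-4 − z₀) − w = 2 − w.
f(z) = 1/(2 − w)^2 = (1/(2)^2) · (1 − w/(2))^{−2}.
By the binomial series (1−u)^{−2} = Σ_{n≥0} C(n+1, 1) u^n for |u|<1, with u = w/(2):
  c_n = C(n+1, 1) / (2)^(n+2).
  c_0 = 1/(2)^2 = 1/4.
  c_1 = 2/(2)^3 = 1/4.
  c_2 = 3/(2)^4 = 3/16.
  c_3 = 4/(2)^5 = 1/8.
The series is valid for |w/d| < 1, i.e. |z − z₀| < |d|.
Radius of convergence: R = |-4 − z₀| = |2| = 2 (distance from z₀ to the singularity z = -4).

c_0 = 1/4, c_1 = 1/4, c_2 = 3/16, c_3 = 1/8; R = 2.


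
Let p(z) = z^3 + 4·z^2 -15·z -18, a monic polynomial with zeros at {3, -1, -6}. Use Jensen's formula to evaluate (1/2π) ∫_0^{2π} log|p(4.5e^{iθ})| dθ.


Zeros: -6, -1, 3; r = 4.5.
Inside |z| < r: -1, 3. Outside (|z| ≥ r): -6.
p(0) = -18, so log|p(0)| = log(18) = 2.8904.
Apply Jensen: I(r) = log|p(0)| + Σ_k log(r/|z_k|), summed over zeros inside |z| < r.
  log(r/|z_k|) for z_k = 3: log(4.5/3) = 0.4055
  log(r/|z_k|) for z_k = -1: log(4.5/1) = 1.5041
  Outside zeros (-6) contribute nothing to the Jensen sum.
Sum over inside zeros: 1.9095.
I(r) = log|p(0)| + (inside sum) = 2.8904 + 1.9095 = 4.7999.
Note: since some zeros are outside |z| ≤ r, the simplified n·log(r) form does NOT apply — only the inside zeros contribute.

I(r) ≈ 4.7999.


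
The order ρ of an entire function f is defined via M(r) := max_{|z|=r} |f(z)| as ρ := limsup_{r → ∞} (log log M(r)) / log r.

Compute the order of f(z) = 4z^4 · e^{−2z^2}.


M(r) = max_{|z|=r} |4|·|z|^4·|e^{−2z^2}| = 4·r^4 · e^{2r^2} (the factors attain their maxima compatibly on |z|=r). Then log M(r) = log 4 + 4·log r + 2r^2, dominated by the last term, so log log M(r) ~ 2·log r. The polynomial factor 4z^4 contributes only a log r term and does not affect the order. ρ = 2.
Therefore ρ = 2.

Order ρ = 2.


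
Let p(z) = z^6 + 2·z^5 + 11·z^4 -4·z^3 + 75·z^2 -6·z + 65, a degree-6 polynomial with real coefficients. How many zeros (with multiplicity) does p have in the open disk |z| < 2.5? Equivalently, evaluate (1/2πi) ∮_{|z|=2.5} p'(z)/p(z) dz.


The zeros of p are: (-2 + 3i), (-2 - 3i), (0 + 1i), (0 - 1i), (1 + 2i), (1 - 2i).
Their magnitudes are: 3.606, 3.606, 1, 1, 2.236, 2.236.
Zeros with |z| < R = 2.5: (0 + 1i), (0 - 1i), (1 + 2i), (1 - 2i).
Count = 4.
By the argument principle, (1/2πi) ∮_{|z|=R} p'(z)/p(z) dz equals exactly this count.

Number of zeros inside |z| < 2.5: 4.


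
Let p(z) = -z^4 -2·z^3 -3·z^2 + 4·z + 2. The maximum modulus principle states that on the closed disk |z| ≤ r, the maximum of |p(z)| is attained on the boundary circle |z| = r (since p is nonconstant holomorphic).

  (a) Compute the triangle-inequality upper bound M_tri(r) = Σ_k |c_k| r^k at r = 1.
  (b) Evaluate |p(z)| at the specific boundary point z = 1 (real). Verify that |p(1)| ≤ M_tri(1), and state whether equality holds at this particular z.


Coefficients: c_0 = 2, c_1 = 4, c_2 = -3, c_3 = -2, c_4 = -1. Radius r = 1.
Part (a). Triangle bound: M_tri(r) = Σ_k |c_k| r^k
  = |2|·1^0 + |4|·1^1 + |-3|·1^2 + |-2|·1^3 + |-1|·1^4
  = 2 + 4 + 3 + 2 + 1 = 12.
This bounds M(r) := max_{|z|=r} |p(z)| from above; equality holds iff all terms c_k z^k can be made to align in phase at a single z on |z|=r.
Part (b). At z = 1 (real, on the circle |z| = r):
  p(1) = (2)·1^0 + (4)·1^1 + (-3)·1^2 + (-2)·1^3 + (-1)·1^4 = 0.
  |p(1)| = 0.
Check: |p(1)| = 0 ≤ 12 = M_tri(1). ✓ Equality does not hold at z = 1 (the coefficients have mixed signs, so the terms do not all align in phase there).

M_tri(1) = 12; |p(1)| = 0; equality at z=1: no.


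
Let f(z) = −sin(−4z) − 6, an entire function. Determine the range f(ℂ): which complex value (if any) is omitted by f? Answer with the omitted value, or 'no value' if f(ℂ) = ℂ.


Little Picard bounds the complement of f(ℂ) to at most one point.
sin is entire and surjective onto ℂ: for every w ∈ ℂ, sin(ζ) = w has a solution ζ ∈ ℂ (e.g., via the complex inverse arcsin). With ζ = −4z this gives z = ζ/(-4). Then -1·sin(−4z) takes every value in -1·ℂ = ℂ, and adding -6 is a bijection of ℂ. So f is surjective and omits no value. (Note: only on the real line is sin bounded by [−1, 1].)

Omitted value: no value.
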